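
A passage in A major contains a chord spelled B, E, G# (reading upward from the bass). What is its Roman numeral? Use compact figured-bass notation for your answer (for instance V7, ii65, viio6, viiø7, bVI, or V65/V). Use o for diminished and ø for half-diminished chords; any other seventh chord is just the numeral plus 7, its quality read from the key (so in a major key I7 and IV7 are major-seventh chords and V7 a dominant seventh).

Stacked in thirds the chord is E-G#-B: a major triad on E.
In A major, E is the dominant; the diatonic major triad there is V.
With B in the bass the chord is in second inversion, so the figured bass is 64.

V64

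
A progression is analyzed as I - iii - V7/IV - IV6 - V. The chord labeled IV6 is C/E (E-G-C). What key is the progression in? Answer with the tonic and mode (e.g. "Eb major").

G major

The chord C/E is a major triad rooted on C; its label is IV6.
Counting down 3 scale steps from C places the tonic on G; a major triad on degree 4 is diatonic only in major.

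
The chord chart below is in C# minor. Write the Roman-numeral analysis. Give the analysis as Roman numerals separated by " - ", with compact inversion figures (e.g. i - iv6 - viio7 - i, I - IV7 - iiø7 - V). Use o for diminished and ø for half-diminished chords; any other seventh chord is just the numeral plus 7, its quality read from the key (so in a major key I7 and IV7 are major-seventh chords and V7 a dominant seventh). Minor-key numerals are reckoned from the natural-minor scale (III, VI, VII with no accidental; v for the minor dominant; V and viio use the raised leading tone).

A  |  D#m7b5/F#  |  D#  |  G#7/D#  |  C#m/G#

A has root A, degree 6 in C# minor, so VI.
D#m7b5/F# has root D#, degree 2 in C# minor, so iiø65.
D# is the secondary dominant of V (major triad on D#): V/V.
G#7/D#: dominant seventh chord on G# = scale degree 5 → V43.
C#m/G#: minor triad on C# = scale degree 1 → i64.

VI - iiø65 - V/V - V43 - i64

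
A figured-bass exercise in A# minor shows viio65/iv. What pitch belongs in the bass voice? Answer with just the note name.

E#

The applied chord viio65/iv is rooted on C##: C##-E#-G#-B.
The figure 65 means first inversion — the third is in the bass.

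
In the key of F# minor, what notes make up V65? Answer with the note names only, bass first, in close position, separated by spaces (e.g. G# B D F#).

E# G# B C#

In F# minor, the dominant is C#. The dominant is major (leading tone raised), so V is a dominant seventh chord.
That chord is spelled C#-E#-G#-B.
With the 65 figure the chord is in first inversion; from the bass E# upward in close position it reads E#-G#-B-C#.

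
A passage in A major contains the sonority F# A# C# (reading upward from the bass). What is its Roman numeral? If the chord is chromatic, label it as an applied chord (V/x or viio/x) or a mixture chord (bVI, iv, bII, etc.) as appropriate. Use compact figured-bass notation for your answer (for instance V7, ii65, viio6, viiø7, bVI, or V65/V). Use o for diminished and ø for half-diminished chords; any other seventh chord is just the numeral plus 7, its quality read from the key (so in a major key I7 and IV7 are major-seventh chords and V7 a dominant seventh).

V/ii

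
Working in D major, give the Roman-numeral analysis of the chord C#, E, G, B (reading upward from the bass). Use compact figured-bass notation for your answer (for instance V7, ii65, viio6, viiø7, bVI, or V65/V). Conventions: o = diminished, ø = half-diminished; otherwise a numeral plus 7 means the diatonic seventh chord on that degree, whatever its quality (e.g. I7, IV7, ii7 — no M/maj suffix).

viiø7

Stacked in thirds the chord is C#-E-G-B: a half-diminished seventh chord on C#.
C# is scale degree 7 in D major, and a half-diminished seventh chord on that degree is written viiø7.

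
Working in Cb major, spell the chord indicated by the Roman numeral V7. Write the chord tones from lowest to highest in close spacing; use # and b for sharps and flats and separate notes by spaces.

Gb Bb Db Fb

The numeral's case and figure indicate a dominant seventh chord. In Cb major its root, the dominant, is Gb.
That chord is spelled Gb-Bb-Db-Fb.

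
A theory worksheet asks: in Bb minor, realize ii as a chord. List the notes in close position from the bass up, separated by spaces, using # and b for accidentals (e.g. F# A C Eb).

ii is the minor supertonic, borrowed from the parallel major (the Dorian ii). In Bb minor that root is C.
So the chord is C-Eb-G, a minor triad.

C Eb G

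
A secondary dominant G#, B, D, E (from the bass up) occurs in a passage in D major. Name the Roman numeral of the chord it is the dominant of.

V

The chord is a dominant seventh chord on E.
A dominant resolves down a perfect fifth: E → A. In D major, A is scale degree 5, i.e. V.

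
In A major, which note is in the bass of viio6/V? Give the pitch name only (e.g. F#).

The applied chord viio6/V is rooted on D#: D#-F#-A.
The figure 6 means first inversion — the third is in the bass.

F#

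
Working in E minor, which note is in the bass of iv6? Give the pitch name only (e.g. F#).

C

iv in E minor has root A; the chord is A-C-E.
The figure 6 means first inversion — the third is in the bass.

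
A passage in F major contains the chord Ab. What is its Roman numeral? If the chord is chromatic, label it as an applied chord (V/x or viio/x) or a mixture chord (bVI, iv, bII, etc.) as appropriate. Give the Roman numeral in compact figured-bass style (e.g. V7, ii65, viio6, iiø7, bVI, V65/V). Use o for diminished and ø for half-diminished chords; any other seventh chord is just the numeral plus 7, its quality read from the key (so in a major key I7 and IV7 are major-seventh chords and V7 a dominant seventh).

The pitches Ab-C-Eb form a major triad rooted on Ab.
Ab is the lowered third degree of F major (diatonic 3 would be A). This is a major triad on the lowered third degree, borrowed from the parallel minor.

bIII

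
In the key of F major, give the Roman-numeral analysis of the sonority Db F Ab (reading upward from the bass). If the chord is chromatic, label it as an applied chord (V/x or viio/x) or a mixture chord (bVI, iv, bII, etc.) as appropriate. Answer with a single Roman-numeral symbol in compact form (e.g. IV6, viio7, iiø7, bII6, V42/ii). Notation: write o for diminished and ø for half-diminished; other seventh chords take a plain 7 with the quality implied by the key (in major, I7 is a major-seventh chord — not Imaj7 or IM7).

bVI

The pitches Db-F-Ab form a major triad rooted on Db.
Db is the lowered sixth degree of F major (diatonic 6 would be D). This is a major triad on the lowered sixth degree, borrowed from the parallel minor.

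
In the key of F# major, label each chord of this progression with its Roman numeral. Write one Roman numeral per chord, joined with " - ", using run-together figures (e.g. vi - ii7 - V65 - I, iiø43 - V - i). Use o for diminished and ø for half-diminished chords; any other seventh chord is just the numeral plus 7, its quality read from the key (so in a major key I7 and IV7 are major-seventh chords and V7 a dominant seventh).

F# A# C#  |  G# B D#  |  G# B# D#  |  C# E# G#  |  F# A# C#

I - ii - V/V - V - I

F#-A#-C#: major triad on F# = scale degree 1 → I.
G#-B-D# has root G#, degree 2 in F# major, so ii.
G#-B#-D#: chromatic; G# is V of V, so V/V.
C#-E#-G#: root C# is the dominant; major triad there is V.
F#-A#-C#: major triad on F# = scale degree 1 → I.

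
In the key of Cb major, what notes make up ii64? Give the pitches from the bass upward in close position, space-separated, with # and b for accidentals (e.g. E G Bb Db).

The numeral's case and figure indicate a minor triad. In Cb major its root, scale degree 2, is Db.
That chord is spelled Db-Fb-Ab.
With the 64 figure the chord is in second inversion; from the bass Ab upward in close position it reads Ab-Db-Fb.

Ab Db Fb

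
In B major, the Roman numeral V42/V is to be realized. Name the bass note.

The applied chord V42/V is rooted on C#: C#-E#-G#-B.
The figure 42 means third inversion — the seventh is in the bass.

B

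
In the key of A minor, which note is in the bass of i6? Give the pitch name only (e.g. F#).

C

i in A minor has root A; the chord is A-C-E.
The figure 6 means first inversion — the third is in the bass.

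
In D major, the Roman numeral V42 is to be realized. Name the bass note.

G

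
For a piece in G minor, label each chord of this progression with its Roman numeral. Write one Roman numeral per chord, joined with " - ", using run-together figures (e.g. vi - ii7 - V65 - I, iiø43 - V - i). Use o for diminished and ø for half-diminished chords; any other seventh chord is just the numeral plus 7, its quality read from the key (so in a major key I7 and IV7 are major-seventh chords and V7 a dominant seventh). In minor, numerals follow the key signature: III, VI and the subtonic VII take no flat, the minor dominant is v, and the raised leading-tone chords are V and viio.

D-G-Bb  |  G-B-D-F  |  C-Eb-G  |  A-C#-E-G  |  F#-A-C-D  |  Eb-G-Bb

i64 - V7/iv - iv - V7/V - V65 - VI

D-G-Bb has root G, degree 1 in G minor, so i64.
G-B-D-F is the secondary dominant of iv (dominant seventh chord on G): V7/iv.
C-Eb-G: root C is the subdominant; minor triad there is iv.
A-C#-E-G: a dominant seventh chord on A, the applied dominant of V → V7/V.
F#-A-C-D has root D, degree 5 in G minor, so V65.
Eb-G-Bb: root Eb is the submediant; major triad there is VI.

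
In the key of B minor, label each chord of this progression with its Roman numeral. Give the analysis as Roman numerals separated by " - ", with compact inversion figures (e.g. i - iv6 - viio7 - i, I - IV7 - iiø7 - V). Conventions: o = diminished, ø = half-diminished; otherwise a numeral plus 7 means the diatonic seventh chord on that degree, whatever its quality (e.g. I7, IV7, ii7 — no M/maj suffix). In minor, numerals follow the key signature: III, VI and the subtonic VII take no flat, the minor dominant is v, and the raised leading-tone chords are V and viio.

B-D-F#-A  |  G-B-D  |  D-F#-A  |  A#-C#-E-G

i7 - VI - III - viio7

B-D-F#-A: root B is the tonic; minor seventh chord there is i7.
G-B-D: root G is the submediant; major triad there is VI.
D-F#-A: major triad on D = scale degree 3 → III.
A#-C#-E-G has root A#, degree 7 in B minor, so viio7.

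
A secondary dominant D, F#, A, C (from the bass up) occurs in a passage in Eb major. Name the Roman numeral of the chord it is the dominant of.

The chord is a dominant seventh chord on D.
A dominant resolves down a perfect fifth: D → G. In Eb major, G is scale degree 3, i.e. iii.

iii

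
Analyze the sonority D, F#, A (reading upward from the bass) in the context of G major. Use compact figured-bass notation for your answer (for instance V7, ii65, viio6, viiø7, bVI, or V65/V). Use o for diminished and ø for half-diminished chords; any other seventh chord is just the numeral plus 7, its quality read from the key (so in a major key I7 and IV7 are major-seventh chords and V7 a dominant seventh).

V

Stacked in thirds the chord is D-F#-A: a major triad on D.
In G major, D is the dominant; the diatonic major triad there is V.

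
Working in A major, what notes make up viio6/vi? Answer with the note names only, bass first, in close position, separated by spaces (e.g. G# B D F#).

viio6/vi is a secondary leading-tone chord. The target vi is F# in A major; the applied chord is rooted a semitone below, on E#.
Building a diminished triad on E# gives E#-G#-B.
The figured bass 6 indicates first inversion, placing the third (G#) in the bass: G#-B-E#.

G# B E#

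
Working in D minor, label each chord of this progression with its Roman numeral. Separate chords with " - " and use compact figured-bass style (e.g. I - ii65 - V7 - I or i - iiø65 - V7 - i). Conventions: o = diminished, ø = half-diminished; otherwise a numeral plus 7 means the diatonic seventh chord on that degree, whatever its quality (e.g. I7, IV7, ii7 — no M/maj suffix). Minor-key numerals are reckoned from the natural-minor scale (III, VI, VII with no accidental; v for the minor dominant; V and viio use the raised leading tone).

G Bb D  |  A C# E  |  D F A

G-Bb-D: minor triad on G = scale degree 4 → iv.
A-C#-E: root A is the dominant; major triad there is V.
D-F-A: minor triad on D = scale degree 1 → i.

iv - V - i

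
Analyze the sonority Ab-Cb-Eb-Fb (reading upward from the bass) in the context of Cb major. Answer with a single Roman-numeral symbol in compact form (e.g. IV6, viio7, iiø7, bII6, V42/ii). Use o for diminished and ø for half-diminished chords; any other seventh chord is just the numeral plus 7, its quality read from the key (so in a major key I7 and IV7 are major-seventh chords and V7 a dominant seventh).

The pitches Fb-Ab-Cb-Eb form a major seventh chord rooted on Fb.
In Cb major, Fb is the subdominant; the diatonic major seventh chord there is IV7.
With Ab in the bass the chord is in first inversion, so the figured bass is 65.

IV65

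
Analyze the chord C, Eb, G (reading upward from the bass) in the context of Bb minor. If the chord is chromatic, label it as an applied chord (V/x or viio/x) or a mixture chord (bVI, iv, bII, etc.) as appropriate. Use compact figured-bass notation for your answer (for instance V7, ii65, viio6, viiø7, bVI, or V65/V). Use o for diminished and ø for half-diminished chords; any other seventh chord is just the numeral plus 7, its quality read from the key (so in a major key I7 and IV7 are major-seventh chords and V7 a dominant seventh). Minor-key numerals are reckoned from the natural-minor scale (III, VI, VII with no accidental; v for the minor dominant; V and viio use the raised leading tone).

The pitches C-Eb-G form a minor triad rooted on C.
C is the second degree of Bb minor. This is the minor supertonic, borrowed from the parallel major (the Dorian ii).

ii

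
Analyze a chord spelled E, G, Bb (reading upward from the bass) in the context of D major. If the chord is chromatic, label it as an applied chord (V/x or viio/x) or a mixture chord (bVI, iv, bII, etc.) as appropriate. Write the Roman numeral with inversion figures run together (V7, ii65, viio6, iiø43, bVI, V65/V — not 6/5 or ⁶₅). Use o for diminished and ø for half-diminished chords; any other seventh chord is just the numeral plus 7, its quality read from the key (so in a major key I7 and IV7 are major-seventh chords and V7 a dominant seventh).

The pitches E-G-Bb form a diminished triad rooted on E.
E is the second degree of D major. This is the diminished supertonic triad, borrowed from the parallel minor.

iio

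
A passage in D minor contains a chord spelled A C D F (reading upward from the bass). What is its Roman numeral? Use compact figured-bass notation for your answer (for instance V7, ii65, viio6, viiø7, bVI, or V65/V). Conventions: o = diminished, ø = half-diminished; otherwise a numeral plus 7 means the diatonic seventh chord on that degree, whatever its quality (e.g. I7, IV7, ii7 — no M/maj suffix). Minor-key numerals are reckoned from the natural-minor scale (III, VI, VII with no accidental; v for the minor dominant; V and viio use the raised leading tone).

i43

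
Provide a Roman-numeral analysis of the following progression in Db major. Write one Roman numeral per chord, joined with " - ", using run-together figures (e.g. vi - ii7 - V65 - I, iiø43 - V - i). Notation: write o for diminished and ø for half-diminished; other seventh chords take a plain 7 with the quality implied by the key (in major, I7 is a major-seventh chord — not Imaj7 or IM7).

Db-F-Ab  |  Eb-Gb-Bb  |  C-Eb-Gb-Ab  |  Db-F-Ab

I - ii - V65 - I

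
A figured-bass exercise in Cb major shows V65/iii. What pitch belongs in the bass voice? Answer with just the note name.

The applied chord V65/iii is rooted on Bb: Bb-D-F-Ab.
The figure 65 means first inversion — the third is in the bass.

D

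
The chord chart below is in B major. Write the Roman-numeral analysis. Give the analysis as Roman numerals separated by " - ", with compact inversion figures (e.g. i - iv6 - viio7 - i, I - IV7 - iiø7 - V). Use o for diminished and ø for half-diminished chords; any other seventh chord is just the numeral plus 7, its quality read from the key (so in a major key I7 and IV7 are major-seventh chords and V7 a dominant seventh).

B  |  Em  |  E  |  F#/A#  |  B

I - iv - IV - V6 - I

B has root B, degree 1 in B major, so I.
Em: minor triad on E — chromatic; iv (borrowed from the parallel minor).
E: major triad on E = scale degree 4 → IV.
F#/A#: major triad on F# = scale degree 5 → V6.
B: root B is the tonic; major triad there is I.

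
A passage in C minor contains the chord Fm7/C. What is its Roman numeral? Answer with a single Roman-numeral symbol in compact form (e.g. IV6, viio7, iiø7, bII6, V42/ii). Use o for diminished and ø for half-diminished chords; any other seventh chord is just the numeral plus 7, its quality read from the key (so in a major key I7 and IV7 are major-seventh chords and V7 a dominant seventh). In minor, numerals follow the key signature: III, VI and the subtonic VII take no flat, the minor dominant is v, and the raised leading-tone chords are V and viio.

iv43

The pitches F-Ab-C-Eb form a minor seventh chord rooted on F.
F is scale degree 4 in C minor, and a minor seventh chord on that degree is written iv7.
With C in the bass the chord is in second inversion, so the figured bass is 43.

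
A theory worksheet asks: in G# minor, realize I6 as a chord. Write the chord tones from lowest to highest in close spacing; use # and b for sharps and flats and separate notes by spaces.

Scale degree 1 in G# minor is G#; here the chord built on it is altered to a major triad. I6 is the major tonic (Picardy third), borrowed from the parallel major.
So the chord is G#-B#-D#.
The figured bass 6 indicates first inversion, placing the third (B#) in the bass: B#-D#-G#.

B# D# G#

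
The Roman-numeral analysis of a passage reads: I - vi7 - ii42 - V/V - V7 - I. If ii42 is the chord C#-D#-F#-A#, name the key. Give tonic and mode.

C# major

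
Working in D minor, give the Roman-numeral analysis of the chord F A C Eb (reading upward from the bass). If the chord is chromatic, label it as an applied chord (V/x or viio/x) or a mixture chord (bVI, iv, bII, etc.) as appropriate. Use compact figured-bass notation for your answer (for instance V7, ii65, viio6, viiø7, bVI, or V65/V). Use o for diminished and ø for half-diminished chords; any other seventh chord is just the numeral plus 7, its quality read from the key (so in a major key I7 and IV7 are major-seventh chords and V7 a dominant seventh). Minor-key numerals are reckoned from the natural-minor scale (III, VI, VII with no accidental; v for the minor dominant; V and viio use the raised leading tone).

Stacked in thirds the chord is F-A-C-Eb: a dominant seventh chord on F.
F is not a diatonic chord root with this quality in D minor, but it lies a perfect fifth above Bb (VI), so the chord functions as an applied dominant of VI.

V7/VI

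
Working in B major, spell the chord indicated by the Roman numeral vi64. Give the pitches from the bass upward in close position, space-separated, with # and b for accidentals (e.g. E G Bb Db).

D# G# B

The numeral's case and figure indicate a minor triad. In B major its root, scale degree 6, is G#.
That chord is spelled G#-B-D#.
With the 64 figure the chord is in second inversion; from the bass D# upward in close position it reads D#-G#-B.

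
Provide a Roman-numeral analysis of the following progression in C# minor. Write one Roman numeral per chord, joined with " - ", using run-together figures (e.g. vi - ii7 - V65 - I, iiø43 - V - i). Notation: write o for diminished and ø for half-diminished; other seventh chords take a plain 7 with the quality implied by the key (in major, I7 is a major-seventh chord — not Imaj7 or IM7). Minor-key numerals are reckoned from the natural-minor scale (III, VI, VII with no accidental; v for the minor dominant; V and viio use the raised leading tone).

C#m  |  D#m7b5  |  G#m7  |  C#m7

i - iiø7 - v7 - i7

C#m has root C#, degree 1 in C# minor, so i.
D#m7b5 has root D#, degree 2 in C# minor, so iiø7.
G#m7 has root G#, degree 5 in C# minor, so v7.
C#m7: minor seventh chord on C# = scale degree 1 → i7.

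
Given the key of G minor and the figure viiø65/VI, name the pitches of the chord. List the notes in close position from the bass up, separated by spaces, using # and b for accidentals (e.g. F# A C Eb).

F Ab C D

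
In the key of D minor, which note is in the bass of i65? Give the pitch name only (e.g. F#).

i in D minor has root D; the chord is D-F-A-C.
The figure 65 means first inversion — the third is in the bass.

F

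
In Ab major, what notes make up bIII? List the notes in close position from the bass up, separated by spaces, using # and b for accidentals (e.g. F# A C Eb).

Cb Eb Gb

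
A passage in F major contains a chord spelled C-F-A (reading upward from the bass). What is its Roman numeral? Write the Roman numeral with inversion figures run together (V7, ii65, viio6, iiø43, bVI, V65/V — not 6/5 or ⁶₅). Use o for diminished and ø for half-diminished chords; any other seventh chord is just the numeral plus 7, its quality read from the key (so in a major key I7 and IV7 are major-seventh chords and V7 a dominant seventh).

I64

The pitches F-A-C form a major triad rooted on F.
F is scale degree 1 in F major, and a major triad on that degree is written I.
With C in the bass the chord is in second inversion, so the figured bass is 64.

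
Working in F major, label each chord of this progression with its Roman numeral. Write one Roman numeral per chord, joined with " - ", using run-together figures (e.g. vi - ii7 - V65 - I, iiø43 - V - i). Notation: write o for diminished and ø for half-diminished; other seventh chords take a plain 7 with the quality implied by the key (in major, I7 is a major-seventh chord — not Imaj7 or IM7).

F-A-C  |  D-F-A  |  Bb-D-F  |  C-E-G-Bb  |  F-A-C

F-A-C: root F is the tonic; major triad there is I.
D-F-A has root D, degree 6 in F major, so vi.
Bb-D-F: major triad on Bb = scale degree 4 → IV.
C-E-G-Bb: root C is the dominant; dominant seventh chord there is V7.
F-A-C: root F is the tonic; major triad there is I.

I - vi - IV - V7 - I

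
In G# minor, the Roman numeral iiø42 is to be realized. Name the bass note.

G#

iiø in G# minor has root A#; the chord is A#-C#-E-G#.
The figure 42 means third inversion — the seventh is in the bass.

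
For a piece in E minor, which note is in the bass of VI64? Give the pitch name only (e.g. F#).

G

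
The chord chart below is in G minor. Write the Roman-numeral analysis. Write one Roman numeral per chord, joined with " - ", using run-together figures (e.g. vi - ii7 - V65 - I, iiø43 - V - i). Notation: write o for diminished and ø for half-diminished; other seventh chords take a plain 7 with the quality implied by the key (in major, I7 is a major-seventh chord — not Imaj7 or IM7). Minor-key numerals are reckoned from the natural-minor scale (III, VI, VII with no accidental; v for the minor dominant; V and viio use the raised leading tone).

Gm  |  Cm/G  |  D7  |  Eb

i - iv64 - V7 - VI

Gm has root G, degree 1 in G minor, so i.
Cm/G: root C is the subdominant; minor triad there is iv64.
D7 has root D, degree 5 in G minor, so V7.
Eb has root Eb, degree 6 in G minor, so VI.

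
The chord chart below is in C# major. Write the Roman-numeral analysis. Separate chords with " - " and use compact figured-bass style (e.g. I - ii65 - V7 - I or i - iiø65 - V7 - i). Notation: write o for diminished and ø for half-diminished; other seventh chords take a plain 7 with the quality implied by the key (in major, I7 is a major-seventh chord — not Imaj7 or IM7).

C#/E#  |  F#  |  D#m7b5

I6 - IV - iiø7

C#/E#: root C# is the tonic; major triad there is I6.
F#: major triad on F# = scale degree 4 → IV.
D#m7b5: D# with this quality isn't in the key; it's iiø7, borrowed from the parallel minor.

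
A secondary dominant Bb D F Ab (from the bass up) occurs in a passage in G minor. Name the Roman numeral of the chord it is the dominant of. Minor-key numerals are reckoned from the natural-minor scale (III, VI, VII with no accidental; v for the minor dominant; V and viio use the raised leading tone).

VI

The chord is a dominant seventh chord on Bb.
A dominant resolves down a perfect fifth: Bb → Eb. In G minor, Eb is scale degree 6, i.e. VI.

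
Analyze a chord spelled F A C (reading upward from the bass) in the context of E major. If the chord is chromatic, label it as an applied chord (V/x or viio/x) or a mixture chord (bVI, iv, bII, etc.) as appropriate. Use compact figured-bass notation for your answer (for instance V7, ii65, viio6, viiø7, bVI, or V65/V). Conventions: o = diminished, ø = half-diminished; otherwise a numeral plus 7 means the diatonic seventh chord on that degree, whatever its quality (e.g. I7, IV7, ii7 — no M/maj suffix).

bII

The pitches F-A-C form a major triad rooted on F.
F is the lowered second degree of E major (diatonic 2 would be F#). This is the Neapolitan chord — a major triad on the lowered second degree.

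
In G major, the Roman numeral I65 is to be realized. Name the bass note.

B

I in G major has root G; the chord is G-B-D-F#.
The figure 65 means first inversion — the third is in the bass.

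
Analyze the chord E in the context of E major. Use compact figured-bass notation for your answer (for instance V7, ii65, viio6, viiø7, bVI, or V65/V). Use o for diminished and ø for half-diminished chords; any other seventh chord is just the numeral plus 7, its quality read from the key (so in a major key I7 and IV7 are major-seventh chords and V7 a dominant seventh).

I

The pitches E-G#-B form a major triad rooted on E.
E is scale degree 1 in E major, and a major triad on that degree is written I.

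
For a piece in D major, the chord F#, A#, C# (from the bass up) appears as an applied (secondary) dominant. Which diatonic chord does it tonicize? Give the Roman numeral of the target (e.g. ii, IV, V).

vi

The chord is a major triad on F#.
A dominant resolves down a perfect fifth: F# → B. In D major, B is scale degree 6, i.e. vi.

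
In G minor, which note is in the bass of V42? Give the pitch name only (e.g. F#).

C

V in G minor has root D; the chord is D-F#-A-C.
The figure 42 means third inversion — the seventh is in the bass.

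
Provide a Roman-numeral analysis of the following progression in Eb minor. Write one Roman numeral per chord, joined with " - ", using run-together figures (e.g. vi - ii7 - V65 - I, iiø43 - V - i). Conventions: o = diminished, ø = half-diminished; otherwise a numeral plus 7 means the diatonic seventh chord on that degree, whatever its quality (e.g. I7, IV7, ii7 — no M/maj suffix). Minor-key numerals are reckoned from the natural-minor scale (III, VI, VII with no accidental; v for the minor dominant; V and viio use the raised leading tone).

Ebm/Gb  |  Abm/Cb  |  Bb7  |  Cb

Ebm/Gb has root Eb, degree 1 in Eb minor, so i6.
Abm/Cb: root Ab is the subdominant; minor triad there is iv6.
Bb7 has root Bb, degree 5 in Eb minor, so V7.
Cb: root Cb is the submediant; major triad there is VI.

i6 - iv6 - V7 - VI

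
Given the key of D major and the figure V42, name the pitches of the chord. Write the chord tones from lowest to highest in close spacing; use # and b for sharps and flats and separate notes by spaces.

G A C# E

The numeral's case and figure indicate a dominant seventh chord. In D major its root, the dominant, is A.
That chord is spelled A-C#-E-G.
The figured bass 42 indicates third inversion, placing the seventh (G) in the bass: G-A-C#-E.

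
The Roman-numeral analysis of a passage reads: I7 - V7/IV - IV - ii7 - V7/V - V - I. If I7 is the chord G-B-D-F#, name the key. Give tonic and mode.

G major

The chord Gmaj7 is a major seventh chord rooted on G; its label is I7.
If G is scale degree 1 and the mode makes that degree carry a major seventh chord, the tonic is G and the mode is major.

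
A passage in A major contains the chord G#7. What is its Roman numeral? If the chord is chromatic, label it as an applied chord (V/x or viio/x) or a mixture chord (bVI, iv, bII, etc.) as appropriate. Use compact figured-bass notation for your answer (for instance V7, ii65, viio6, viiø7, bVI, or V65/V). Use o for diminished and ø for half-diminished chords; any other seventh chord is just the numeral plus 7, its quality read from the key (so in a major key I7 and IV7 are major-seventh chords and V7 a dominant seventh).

V7/iii

The pitches G#-B#-D#-F# form a dominant seventh chord rooted on G#.
G# is not a diatonic chord root with this quality in A major, but it lies a perfect fifth above C# (iii), so the chord functions as an applied dominant of iii.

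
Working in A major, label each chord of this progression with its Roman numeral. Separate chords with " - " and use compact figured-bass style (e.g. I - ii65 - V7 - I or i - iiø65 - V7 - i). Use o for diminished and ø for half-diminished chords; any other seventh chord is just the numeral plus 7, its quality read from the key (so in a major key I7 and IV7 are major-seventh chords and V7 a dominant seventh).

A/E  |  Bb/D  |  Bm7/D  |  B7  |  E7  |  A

I64 - bII6 - ii65 - V7/V - V7 - I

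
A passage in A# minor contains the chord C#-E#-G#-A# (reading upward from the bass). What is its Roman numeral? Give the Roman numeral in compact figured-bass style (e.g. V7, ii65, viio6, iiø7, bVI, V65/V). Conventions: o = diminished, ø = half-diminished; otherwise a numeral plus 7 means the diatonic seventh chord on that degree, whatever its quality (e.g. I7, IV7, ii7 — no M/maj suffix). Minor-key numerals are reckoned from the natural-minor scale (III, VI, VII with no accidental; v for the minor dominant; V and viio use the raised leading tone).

Stacked in thirds the chord is A#-C#-E#-G#: a minor seventh chord on A#.
A# is scale degree 1 in A# minor, and a minor seventh chord on that degree is written i7.
With C# in the bass the chord is in first inversion, so the figured bass is 65.

i65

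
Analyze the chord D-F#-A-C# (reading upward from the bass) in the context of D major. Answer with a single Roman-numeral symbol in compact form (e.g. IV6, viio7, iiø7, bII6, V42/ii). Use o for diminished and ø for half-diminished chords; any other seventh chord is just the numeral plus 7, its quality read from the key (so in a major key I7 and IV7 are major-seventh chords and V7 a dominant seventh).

I7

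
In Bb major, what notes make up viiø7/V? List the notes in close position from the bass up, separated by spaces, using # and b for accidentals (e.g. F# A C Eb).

viiø7/V is a secondary leading-tone chord. The target V is F in Bb major; the applied chord is rooted a semitone below, on E.
Building a half-diminished seventh chord on E gives E-G-Bb-D.

E G Bb D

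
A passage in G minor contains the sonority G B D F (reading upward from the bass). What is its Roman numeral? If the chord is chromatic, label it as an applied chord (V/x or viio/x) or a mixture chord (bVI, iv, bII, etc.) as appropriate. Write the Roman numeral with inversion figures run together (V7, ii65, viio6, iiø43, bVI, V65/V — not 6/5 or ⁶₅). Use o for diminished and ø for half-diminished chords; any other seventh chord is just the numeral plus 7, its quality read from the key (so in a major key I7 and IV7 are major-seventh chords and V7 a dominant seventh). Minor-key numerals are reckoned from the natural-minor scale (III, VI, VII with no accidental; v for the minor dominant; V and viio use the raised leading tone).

V7/iv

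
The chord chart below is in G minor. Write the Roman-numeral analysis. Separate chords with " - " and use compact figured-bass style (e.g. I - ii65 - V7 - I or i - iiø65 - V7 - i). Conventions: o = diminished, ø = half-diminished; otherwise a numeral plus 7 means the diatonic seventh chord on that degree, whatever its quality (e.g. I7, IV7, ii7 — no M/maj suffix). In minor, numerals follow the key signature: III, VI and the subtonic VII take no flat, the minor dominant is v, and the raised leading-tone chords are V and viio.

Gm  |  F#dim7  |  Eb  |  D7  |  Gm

Gm: minor triad on G = scale degree 1 → i.
F#dim7: root F# is the leading tone; fully diminished seventh chord there is viio7.
Eb: root Eb is the submediant; major triad there is VI.
D7 has root D, degree 5 in G minor, so V7.
Gm: minor triad on G = scale degree 1 → i.

i - viio7 - VI - V7 - i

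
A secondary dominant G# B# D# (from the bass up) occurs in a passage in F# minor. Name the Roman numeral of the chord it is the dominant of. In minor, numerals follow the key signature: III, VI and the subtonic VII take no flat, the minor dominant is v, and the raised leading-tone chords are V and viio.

The chord is a major triad on G#.
A dominant resolves down a perfect fifth: G# → C#. In F# minor, C# is scale degree 5, i.e. V.

V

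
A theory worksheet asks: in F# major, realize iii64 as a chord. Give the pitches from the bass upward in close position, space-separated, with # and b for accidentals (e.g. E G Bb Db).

In F# major, scale degree 3 is A#, and the diatonic chord built there is a minor triad.
Stacking thirds from A# gives A#-C#-E#.
The figured bass 64 indicates second inversion, placing the fifth (E#) in the bass: E#-A#-C#.

E# A# C#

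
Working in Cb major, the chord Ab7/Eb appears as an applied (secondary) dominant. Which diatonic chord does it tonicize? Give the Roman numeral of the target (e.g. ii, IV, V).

The chord is a dominant seventh chord on Ab.
A dominant resolves down a perfect fifth: Ab → Db. In Cb major, Db is scale degree 2, i.e. ii.

ii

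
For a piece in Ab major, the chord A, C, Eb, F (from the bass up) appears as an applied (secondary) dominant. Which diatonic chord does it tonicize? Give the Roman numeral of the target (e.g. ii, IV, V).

The chord is a dominant seventh chord on F.
A dominant resolves down a perfect fifth: F → Bb. In Ab major, Bb is scale degree 2, i.e. ii.

ii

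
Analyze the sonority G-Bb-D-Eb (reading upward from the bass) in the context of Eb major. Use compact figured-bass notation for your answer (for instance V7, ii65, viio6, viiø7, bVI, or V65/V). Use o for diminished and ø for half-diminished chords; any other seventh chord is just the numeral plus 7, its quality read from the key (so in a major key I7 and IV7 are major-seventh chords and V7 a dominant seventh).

I65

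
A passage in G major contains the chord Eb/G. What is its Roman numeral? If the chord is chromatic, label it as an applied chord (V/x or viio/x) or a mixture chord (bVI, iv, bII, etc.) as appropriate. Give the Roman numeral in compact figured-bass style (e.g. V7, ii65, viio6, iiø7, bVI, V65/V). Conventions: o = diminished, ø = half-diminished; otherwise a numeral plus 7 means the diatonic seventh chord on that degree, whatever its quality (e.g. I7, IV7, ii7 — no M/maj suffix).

bVI6

The pitches Eb-G-Bb form a major triad rooted on Eb.
Eb is the lowered sixth degree of G major (diatonic 6 would be E). This is a major triad on the lowered sixth degree, borrowed from the parallel minor.
With G in the bass the chord is in first inversion, so the figured bass is 6.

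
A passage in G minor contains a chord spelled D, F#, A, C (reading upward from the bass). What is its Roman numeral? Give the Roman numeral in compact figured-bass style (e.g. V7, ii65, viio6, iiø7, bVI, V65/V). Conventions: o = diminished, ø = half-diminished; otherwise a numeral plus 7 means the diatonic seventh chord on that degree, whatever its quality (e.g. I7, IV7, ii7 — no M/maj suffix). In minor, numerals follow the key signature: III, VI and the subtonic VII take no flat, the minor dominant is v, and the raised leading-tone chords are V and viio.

V7

The pitches D-F#-A-C form a dominant seventh chord rooted on D.
D is scale degree 5 in G minor, and a dominant seventh chord on that degree is written V7.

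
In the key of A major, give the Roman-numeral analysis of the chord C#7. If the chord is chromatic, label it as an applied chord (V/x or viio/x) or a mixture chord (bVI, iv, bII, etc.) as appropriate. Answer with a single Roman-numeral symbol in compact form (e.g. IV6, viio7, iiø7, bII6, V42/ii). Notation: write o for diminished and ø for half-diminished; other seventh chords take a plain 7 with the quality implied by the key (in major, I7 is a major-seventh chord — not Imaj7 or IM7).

The pitches C#-E#-G#-B form a dominant seventh chord rooted on C#.
C# is not a diatonic chord root with this quality in A major, but it lies a perfect fifth above F# (vi), so the chord functions as an applied dominant of vi.

V7/vi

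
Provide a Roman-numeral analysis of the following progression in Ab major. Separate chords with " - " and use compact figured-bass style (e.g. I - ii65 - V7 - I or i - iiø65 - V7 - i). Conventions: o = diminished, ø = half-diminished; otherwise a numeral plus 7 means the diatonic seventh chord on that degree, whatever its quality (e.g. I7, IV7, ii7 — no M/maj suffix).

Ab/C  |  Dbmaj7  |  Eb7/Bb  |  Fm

I6 - IV7 - V43 - vi

Ab/C: major triad on Ab = scale degree 1 → I6.
Dbmaj7 has root Db, degree 4 in Ab major, so IV7.
Eb7/Bb has root Eb, degree 5 in Ab major, so V43.
Fm has root F, degree 6 in Ab major, so vi.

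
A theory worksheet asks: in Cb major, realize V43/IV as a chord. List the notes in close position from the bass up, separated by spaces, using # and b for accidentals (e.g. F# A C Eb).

Gb Bbb Cb Eb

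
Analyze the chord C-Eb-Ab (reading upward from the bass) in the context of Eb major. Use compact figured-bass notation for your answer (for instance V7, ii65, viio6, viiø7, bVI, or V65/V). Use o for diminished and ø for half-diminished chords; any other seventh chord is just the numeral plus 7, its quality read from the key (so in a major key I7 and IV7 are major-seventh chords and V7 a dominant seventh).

The pitches Ab-C-Eb form a major triad rooted on Ab.
Ab is scale degree 4 in Eb major, and a major triad on that degree is written IV.
With C in the bass the chord is in first inversion, so the figured bass is 6.

IV6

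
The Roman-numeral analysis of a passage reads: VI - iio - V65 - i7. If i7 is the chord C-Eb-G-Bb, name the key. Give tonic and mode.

C minor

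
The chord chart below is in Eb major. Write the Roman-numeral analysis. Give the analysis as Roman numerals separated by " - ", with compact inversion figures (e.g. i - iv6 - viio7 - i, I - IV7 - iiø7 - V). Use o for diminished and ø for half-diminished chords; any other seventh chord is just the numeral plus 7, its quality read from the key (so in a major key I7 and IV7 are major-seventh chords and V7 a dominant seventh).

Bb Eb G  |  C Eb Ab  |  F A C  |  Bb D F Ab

I64 - IV6 - V/V - V7

Bb-Eb-G: major triad on Eb = scale degree 1 → I64.
C-Eb-Ab: root Ab is the subdominant; major triad there is IV6.
F-A-C: chromatic; F is V of V, so V/V.
Bb-D-F-Ab has root Bb, degree 5 in Eb major, so V7.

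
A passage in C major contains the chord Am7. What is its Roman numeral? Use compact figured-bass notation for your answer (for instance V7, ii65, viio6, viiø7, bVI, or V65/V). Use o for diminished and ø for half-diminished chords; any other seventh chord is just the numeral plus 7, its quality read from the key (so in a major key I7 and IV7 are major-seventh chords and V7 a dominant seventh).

vi7

The pitches A-C-E-G form a minor seventh chord rooted on A.
A is scale degree 6 in C major, and a minor seventh chord on that degree is written vi7.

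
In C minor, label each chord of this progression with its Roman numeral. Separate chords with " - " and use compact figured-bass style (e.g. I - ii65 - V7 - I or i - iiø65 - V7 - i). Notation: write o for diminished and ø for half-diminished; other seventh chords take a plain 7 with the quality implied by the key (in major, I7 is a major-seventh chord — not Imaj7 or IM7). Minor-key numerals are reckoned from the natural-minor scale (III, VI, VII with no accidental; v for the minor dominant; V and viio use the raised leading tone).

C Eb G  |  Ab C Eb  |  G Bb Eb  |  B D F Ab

C-Eb-G: root C is the tonic; minor triad there is i.
Ab-C-Eb: root Ab is the submediant; major triad there is VI.
G-Bb-Eb has root Eb, degree 3 in C minor, so III6.
B-D-F-Ab: fully diminished seventh chord on B = scale degree 7 → viio7.

i - VI - III6 - viio7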